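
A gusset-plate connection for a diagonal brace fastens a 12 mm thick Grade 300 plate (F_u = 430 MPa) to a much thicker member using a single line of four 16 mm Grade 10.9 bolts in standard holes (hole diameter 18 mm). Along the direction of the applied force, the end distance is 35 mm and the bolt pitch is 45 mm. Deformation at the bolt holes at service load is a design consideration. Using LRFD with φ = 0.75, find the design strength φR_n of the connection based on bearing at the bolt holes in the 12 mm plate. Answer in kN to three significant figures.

497 kN

Per bolt r_n = 1.2 l_c t F_u ≤ 2.4 d t F_u; upper limit = 2.4 × 16 × 12 × 430 / 1000 = 198.1 kN.
Edge bolt: l_c = 35 − 18/2 = 26 mm → 1.2 × 26 × 12 × 430 / 1000 = 161 → r_n = 161 kN.
Interior bolts: l_c = 45 − 18 = 27 mm → 1.2 × 27 × 12 × 430 / 1000 = 167.2 → r_n = 167.2 kN.
R_n = 1 × 161 + 3 × 167.2 = 662.5 kN.
Design strength φR_n = 0.75 × 662.5 = 497 kN.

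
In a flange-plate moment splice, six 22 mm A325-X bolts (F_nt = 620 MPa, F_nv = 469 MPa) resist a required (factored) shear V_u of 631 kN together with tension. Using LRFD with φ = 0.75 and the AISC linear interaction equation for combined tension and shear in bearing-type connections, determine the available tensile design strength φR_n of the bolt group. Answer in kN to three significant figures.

A_b = π·22²/4 = 380.1 mm²; f_rv = 631 × 1000 / (6 × 380.1) = 276.7 MPa.
F'_nt = 1.3 F_nt − (F_nt / φF_nv) f_rv = 1.3·620 − (620/(0.75·469))·276.7 = 318.4 MPa, capped at F_nt → F'_nt = 318.4 MPa.
R_n = F'_nt · A_b · n = 318.4 × 380.1 × 6 / 1000 = 726.1 kN.
Design strength φR_n = 0.75 × 726.1 = 545 kN.

545 kN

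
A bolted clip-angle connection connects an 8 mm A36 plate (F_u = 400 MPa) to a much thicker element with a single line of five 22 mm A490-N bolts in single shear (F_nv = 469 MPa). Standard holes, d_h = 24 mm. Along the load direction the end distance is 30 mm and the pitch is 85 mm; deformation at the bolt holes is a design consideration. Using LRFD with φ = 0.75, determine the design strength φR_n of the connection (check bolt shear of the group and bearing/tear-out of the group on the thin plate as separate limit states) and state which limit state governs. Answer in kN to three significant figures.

559 kN (bearing governs)

Bolt shear: A_b = π·22²/4 = 380.1 mm²; R_n = 469 × 380.1 × 5 × 1 / 1000 = 891.4 kN → 0.75 × 891.4 = 669 kN.
Bearing (1.2 l_c t F_u ≤ 2.4 d t F_u): upper limit = 2.4·22·8·400 / 1000 = 169 kN.
  Edge l_c = 30 − 24/2 = 18 → r_n = 69.12 kN; interior l_c = 85 − 24 = 61 → r_n = 169 kN.
  R_n,bearing = 1·69.12 + 4·169 = 745 kN → 0.75 × 745 = 559 kN.
Bearing governs: 559 kN.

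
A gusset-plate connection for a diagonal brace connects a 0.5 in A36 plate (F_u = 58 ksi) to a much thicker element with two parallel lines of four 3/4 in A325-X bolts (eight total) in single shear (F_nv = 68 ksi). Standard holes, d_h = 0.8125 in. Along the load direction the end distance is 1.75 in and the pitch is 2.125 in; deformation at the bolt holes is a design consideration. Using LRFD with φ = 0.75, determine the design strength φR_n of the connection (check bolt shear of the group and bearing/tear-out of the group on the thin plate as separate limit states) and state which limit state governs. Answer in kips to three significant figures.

180 kips (bolt shear governs)

Bolt shear: A_b = π·0.75²/4 = 0.4418 in²; R_n = 68 × 0.4418 × 8 × 1 = 240.3 kips → 0.75 × 240.3 = 180 kips.
Bearing (1.2 l_c t F_u ≤ 2.4 d t F_u): upper limit = 2.4·0.75·0.5·58 = 52.2 kips.
  Edge l_c = 1.75 − 0.8125/2 = 1.344 → r_n = 46.76 kips; interior l_c = 2.125 − 0.8125 = 1.312 → r_n = 45.67 kips.
  R_n,bearing = 2·46.76 + 6·45.67 = 367.6 kips → 0.75 × 367.6 = 276 kips.
Bolt shear governs: 180 kips.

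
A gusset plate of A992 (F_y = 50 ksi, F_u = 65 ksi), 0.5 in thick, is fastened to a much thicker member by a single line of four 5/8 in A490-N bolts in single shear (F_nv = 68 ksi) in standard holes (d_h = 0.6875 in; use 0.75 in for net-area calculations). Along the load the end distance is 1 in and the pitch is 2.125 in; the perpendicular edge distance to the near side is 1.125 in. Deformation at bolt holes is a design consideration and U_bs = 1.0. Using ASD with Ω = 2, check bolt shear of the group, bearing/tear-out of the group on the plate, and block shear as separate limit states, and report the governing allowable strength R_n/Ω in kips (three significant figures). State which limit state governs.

Bolt shear: A_b = π·0.625²/4 = 0.3068 in²; R_n = 68 × 0.3068 × 4 × 1 = 83.45 kips → 83.45 / 2 = 41.7 kips.
Bearing: edge l_c = 0.6562, r_n = 25.59 kips; interior l_c = 1.438, r_n = 48.75 kips; R_n = 25.59 + 3·48.75 = 171.8 kips → 85.9 kips.
Block shear: A_gv = 3.688, A_nv = 2.375, A_nt = 0.375 in²; R_n = min(0.6F_uA_nv, 0.6F_yA_gv) + U_bs·F_u·A_nt = 117 kips → 58.5 kips.
Bolt shear governs: 41.7 kips.

41.7 kips (bolt shear governs)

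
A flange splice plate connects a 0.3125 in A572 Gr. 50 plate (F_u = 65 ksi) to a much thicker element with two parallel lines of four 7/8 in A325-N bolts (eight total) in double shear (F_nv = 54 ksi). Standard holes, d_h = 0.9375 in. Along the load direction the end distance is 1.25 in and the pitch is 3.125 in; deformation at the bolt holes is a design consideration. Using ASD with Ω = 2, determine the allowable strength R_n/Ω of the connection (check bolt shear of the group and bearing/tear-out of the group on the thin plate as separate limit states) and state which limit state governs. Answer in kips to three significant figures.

147 kips (bearing governs)

Bolt shear: A_b = π·0.875²/4 = 0.6013 in²; R_n = 54 × 0.6013 × 8 × 2 = 519.5 kips → 519.5 / 2 = 260 kips.
Bearing (1.2 l_c t F_u ≤ 2.4 d t F_u): upper limit = 2.4·0.875·0.3125·65 = 42.66 kips.
  Edge l_c = 1.25 − 0.9375/2 = 0.7812 → r_n = 19.04 kips; interior l_c = 3.125 − 0.9375 = 2.188 → r_n = 42.66 kips.
  R_n,bearing = 2·19.04 + 6·42.66 = 294 kips → 294 / 2 = 147 kips.
Bearing governs: 147 kips.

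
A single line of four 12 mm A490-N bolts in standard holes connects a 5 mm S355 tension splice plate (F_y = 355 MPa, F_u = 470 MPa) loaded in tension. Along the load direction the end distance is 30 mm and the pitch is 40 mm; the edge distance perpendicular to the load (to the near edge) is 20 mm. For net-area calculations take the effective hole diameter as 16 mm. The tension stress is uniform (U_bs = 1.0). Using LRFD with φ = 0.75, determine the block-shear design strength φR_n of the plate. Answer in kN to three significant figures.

121 kN

Shear plane L_v = 30 + 3·40 = 150 mm; A_gv = 150 × 5 = 750 mm².
A_nv = (150 − 3.5·16) × 5 = 470 mm².
A_nt = (20 − 0.5·16) × 5 = 60 mm².
0.6 F_u A_nv = 132.5 kN; 0.6 F_y A_gv = 159.8 kN → shear rupture governs the shear term.
R_n = 132.5 + 1.0 × 470 × 60 / 1000 = 160.7 kN.
Design strength φR_n = 0.75 × 160.7 = 121 kN.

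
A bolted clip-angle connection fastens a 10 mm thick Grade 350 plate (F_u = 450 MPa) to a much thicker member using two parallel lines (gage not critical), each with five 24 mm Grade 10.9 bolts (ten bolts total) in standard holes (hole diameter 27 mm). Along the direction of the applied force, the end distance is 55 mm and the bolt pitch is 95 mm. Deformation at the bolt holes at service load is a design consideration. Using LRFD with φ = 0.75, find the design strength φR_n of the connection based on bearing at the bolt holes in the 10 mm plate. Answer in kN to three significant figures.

1890 kN

Per bolt r_n = 1.2 l_c t F_u ≤ 2.4 d t F_u; upper limit = 2.4 × 24 × 10 × 450 / 1000 = 259.2 kN.
Edge bolt: l_c = 55 − 27/2 = 41.5 mm → 1.2 × 41.5 × 10 × 450 / 1000 = 224.1 → r_n = 224.1 kN.
Interior bolts: l_c = 95 − 27 = 68 mm → 1.2 × 68 × 10 × 450 / 1000 = 367.2 → r_n = 259.2 kN.
R_n = 2 × 224.1 + 8 × 259.2 = 2522 kN.
Design strength φR_n = 0.75 × 2522 = 1890 kN.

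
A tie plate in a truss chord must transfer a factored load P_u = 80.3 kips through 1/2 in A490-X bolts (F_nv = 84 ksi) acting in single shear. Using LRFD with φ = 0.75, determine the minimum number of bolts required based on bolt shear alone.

A_b = π·0.5²/4 = 0.1963 in².
Per-bolt design strength φR_n = 0.75 × 84 × 0.1963 × 1 = 12.37 kips.
n ≥ 80.3 / 12.37 = 6.492 → use 7 bolts.

7 bolts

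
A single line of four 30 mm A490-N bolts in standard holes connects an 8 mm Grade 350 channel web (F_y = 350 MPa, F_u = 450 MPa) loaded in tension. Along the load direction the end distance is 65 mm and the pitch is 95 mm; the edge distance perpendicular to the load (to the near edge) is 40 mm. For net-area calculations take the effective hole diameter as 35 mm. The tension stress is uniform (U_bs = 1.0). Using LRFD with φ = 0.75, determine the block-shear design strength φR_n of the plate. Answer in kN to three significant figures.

Shear plane L_v = 65 + 3·95 = 350 mm; A_gv = 350 × 8 = 2800 mm².
A_nv = (350 − 3.5·35) × 8 = 1820 mm².
A_nt = (40 − 0.5·35) × 8 = 180 mm².
0.6 F_u A_nv = 491.4 kN; 0.6 F_y A_gv = 588 kN → shear rupture governs the shear term.
R_n = 491.4 + 1.0 × 450 × 180 / 1000 = 572.4 kN.
Design strength φR_n = 0.75 × 572.4 = 429 kN.

429 kN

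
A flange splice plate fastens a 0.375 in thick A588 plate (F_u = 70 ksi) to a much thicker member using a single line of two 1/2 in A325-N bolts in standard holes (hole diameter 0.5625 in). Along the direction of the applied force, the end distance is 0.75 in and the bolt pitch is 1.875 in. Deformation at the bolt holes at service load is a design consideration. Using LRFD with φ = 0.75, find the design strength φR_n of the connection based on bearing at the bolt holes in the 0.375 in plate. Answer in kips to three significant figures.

34.7 kips

Per bolt r_n = 1.2 l_c t F_u ≤ 2.4 d t F_u; upper limit = 2.4 × 0.5 × 0.375 × 70 = 31.5 kips.
Edge bolt: l_c = 0.75 − 0.5625/2 = 0.4688 in → 1.2 × 0.4688 × 0.375 × 70 = 14.77 → r_n = 14.77 kips.
Interior bolts: l_c = 1.875 − 0.5625 = 1.312 in → 1.2 × 1.312 × 0.375 × 70 = 41.34 → r_n = 31.5 kips.
R_n = 1 × 14.77 + 1 × 31.5 = 46.27 kips.
Design strength φR_n = 0.75 × 46.27 = 34.7 kips.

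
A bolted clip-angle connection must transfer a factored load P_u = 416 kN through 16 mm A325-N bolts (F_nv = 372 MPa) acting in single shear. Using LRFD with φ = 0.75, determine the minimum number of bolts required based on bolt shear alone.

8 bolts

A_b = π·16²/4 = 201.1 mm².
Per-bolt design strength φR_n = 0.75 × 372 × 201.1 × 1 / 1000 = 56.1 kN.
n ≥ 416 / 56.1 = 7.416 → use 8 bolts.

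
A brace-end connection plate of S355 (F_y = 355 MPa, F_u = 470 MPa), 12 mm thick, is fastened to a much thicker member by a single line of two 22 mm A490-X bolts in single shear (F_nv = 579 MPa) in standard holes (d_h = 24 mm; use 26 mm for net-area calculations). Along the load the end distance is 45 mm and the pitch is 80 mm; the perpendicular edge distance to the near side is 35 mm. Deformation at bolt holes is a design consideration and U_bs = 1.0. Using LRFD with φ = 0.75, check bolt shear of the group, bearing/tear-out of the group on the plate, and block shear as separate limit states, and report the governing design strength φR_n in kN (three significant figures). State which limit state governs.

Bolt shear: A_b = π·22²/4 = 380.1 mm²; R_n = 579 × 380.1 × 2 × 1 / 1000 = 440.2 kN → 0.75 × 440.2 = 330 kN.
Bearing: edge l_c = 33, r_n = 223.3 kN; interior l_c = 56, r_n = 297.8 kN; R_n = 223.3 + 1·297.8 = 521.1 kN → 391 kN.
Block shear: A_gv = 1500, A_nv = 1032, A_nt = 264 mm²; R_n = min(0.6F_uA_nv, 0.6F_yA_gv) + U_bs·F_u·A_nt = 415.1 kN → 311 kN.
Block shear governs: 311 kN.

311 kN (block shear governs)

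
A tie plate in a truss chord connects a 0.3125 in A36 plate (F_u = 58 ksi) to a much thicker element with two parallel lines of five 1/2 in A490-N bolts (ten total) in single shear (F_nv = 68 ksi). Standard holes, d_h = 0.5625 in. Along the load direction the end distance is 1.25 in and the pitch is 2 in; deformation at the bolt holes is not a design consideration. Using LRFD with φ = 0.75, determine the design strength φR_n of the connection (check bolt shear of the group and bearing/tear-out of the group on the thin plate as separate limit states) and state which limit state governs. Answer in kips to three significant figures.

100 kips (bolt shear governs)

Bolt shear: A_b = π·0.5²/4 = 0.1963 in²; R_n = 68 × 0.1963 × 10 × 1 = 133.5 kips → 0.75 × 133.5 = 100 kips.
Bearing (1.5 l_c t F_u ≤ 3.0 d t F_u): upper limit = 3.0·0.5·0.3125·58 = 27.19 kips.
  Edge l_c = 1.25 − 0.5625/2 = 0.9688 → r_n = 26.34 kips; interior l_c = 2 − 0.5625 = 1.438 → r_n = 27.19 kips.
  R_n,bearing = 2·26.34 + 8·27.19 = 270.2 kips → 0.75 × 270.2 = 203 kips.
Bolt shear governs: 100 kips.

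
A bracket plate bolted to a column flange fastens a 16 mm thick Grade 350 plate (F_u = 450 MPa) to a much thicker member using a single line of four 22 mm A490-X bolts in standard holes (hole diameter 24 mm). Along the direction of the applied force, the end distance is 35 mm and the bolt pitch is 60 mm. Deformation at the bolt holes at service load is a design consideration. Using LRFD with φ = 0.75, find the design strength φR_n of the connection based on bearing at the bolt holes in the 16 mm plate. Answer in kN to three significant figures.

849 kN

Per bolt r_n = 1.2 l_c t F_u ≤ 2.4 d t F_u; upper limit = 2.4 × 22 × 16 × 450 / 1000 = 380.2 kN.
Edge bolt: l_c = 35 − 24/2 = 23 mm → 1.2 × 23 × 16 × 450 / 1000 = 198.7 → r_n = 198.7 kN.
Interior bolts: l_c = 60 − 24 = 36 mm → 1.2 × 36 × 16 × 450 / 1000 = 311 → r_n = 311 kN.
R_n = 1 × 198.7 + 3 × 311 = 1132 kN.
Design strength φR_n = 0.75 × 1132 = 849 kN.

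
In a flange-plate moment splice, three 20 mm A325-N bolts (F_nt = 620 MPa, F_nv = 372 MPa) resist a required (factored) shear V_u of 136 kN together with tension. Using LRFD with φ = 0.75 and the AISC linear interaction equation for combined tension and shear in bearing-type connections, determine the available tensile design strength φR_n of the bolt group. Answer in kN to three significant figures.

A_b = π·20²/4 = 314.2 mm²; f_rv = 136 × 1000 / (3 × 314.2) = 144.3 MPa.
F'_nt = 1.3 F_nt − (F_nt / φF_nv) f_rv = 1.3·620 − (620/(0.75·372))·144.3 = 485.3 MPa, capped at F_nt → F'_nt = 485.3 MPa.
R_n = F'_nt · A_b · n = 485.3 × 314.2 × 3 / 1000 = 457.4 kN.
Design strength φR_n = 0.75 × 457.4 = 343 kN.

343 kN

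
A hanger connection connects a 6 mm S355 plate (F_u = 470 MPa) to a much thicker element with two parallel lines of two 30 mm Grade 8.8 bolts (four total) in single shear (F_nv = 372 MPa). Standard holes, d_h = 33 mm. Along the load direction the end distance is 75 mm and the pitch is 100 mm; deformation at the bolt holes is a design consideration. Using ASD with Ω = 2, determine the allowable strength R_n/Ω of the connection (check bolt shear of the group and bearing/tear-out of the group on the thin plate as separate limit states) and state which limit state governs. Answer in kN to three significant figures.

401 kN (bearing governs)

Bolt shear: A_b = π·30²/4 = 706.9 mm²; R_n = 372 × 706.9 × 4 × 1 / 1000 = 1052 kN → 1052 / 2 = 526 kN.
Bearing (1.2 l_c t F_u ≤ 2.4 d t F_u): upper limit = 2.4·30·6·470 / 1000 = 203 kN.
  Edge l_c = 75 − 33/2 = 58.5 → r_n = 198 kN; interior l_c = 100 − 33 = 67 → r_n = 203 kN.
  R_n,bearing = 2·198 + 2·203 = 802 kN → 802 / 2 = 401 kN.
Bearing governs: 401 kN.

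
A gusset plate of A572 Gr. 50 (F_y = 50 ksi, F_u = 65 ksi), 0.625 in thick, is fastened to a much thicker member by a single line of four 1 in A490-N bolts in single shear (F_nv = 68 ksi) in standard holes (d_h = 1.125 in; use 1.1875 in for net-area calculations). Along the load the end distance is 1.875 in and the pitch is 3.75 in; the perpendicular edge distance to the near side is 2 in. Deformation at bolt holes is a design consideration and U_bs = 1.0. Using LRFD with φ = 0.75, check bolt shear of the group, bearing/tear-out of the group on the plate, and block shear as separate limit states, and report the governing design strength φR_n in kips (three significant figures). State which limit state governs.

160 kips (bolt shear governs)

Bolt shear: A_b = π·1²/4 = 0.7854 in²; R_n = 68 × 0.7854 × 4 × 1 = 213.6 kips → 0.75 × 213.6 = 160 kips.
Bearing: edge l_c = 1.312, r_n = 63.98 kips; interior l_c = 2.625, r_n = 97.5 kips; R_n = 63.98 + 3·97.5 = 356.5 kips → 267 kips.
Block shear: A_gv = 8.203, A_nv = 5.605, A_nt = 0.8789 in²; R_n = min(0.6F_uA_nv, 0.6F_yA_gv) + U_bs·F_u·A_nt = 275.7 kips → 207 kips.
Bolt shear governs: 160 kips.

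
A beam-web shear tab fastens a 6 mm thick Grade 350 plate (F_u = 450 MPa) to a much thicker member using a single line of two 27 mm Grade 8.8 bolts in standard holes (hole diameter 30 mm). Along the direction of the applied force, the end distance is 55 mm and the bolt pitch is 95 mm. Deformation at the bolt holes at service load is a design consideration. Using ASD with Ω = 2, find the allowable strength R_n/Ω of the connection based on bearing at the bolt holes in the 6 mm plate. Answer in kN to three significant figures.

Per bolt r_n = 1.2 l_c t F_u ≤ 2.4 d t F_u; upper limit = 2.4 × 27 × 6 × 450 / 1000 = 175 kN.
Edge bolt: l_c = 55 − 30/2 = 40 mm → 1.2 × 40 × 6 × 450 / 1000 = 129.6 → r_n = 129.6 kN.
Interior bolts: l_c = 95 − 30 = 65 mm → 1.2 × 65 × 6 × 450 / 1000 = 210.6 → r_n = 175 kN.
R_n = 1 × 129.6 + 1 × 175 = 304.6 kN.
Allowable strength R_n/Ω = 304.6 / 2 = 152 kN.

152 kN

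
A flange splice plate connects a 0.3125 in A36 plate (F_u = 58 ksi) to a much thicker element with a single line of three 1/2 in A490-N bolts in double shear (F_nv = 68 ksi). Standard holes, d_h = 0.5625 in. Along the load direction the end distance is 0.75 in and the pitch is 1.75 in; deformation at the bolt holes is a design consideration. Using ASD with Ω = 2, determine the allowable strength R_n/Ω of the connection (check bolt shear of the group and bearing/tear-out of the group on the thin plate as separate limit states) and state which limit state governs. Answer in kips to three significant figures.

26.8 kips (bearing governs)

Bolt shear: A_b = π·0.5²/4 = 0.1963 in²; R_n = 68 × 0.1963 × 3 × 2 = 80.11 kips → 80.11 / 2 = 40.1 kips.
Bearing (1.2 l_c t F_u ≤ 2.4 d t F_u): upper limit = 2.4·0.5·0.3125·58 = 21.75 kips.
  Edge l_c = 0.75 − 0.5625/2 = 0.4688 → r_n = 10.2 kips; interior l_c = 1.75 − 0.5625 = 1.188 → r_n = 21.75 kips.
  R_n,bearing = 1·10.2 + 2·21.75 = 53.7 kips → 53.7 / 2 = 26.8 kips.
Bearing governs: 26.8 kips.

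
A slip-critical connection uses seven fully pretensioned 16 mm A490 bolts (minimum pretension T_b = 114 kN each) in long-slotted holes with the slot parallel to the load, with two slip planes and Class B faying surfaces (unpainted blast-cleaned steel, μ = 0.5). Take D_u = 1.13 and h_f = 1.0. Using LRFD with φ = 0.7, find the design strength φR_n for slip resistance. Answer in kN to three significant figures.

631 kN

R_n = μ · D_u · h_f · T_b · n_s · n_b = 0.5 × 1.13 × 1.0 × 114 × 2 × 7 = 901.7 kN.
Design strength φR_n = 0.7 × 901.7 = 631 kN.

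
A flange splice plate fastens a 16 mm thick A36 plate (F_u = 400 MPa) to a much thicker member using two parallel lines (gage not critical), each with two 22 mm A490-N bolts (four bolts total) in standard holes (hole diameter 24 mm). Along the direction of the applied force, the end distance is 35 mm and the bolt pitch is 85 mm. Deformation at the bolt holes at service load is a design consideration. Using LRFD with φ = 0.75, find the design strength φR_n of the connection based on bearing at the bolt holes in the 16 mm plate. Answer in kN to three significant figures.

Per bolt r_n = 1.2 l_c t F_u ≤ 2.4 d t F_u; upper limit = 2.4 × 22 × 16 × 400 / 1000 = 337.9 kN.
Edge bolt: l_c = 35 − 24/2 = 23 mm → 1.2 × 23 × 16 × 400 / 1000 = 176.6 → r_n = 176.6 kN.
Interior bolts: l_c = 85 − 24 = 61 mm → 1.2 × 61 × 16 × 400 / 1000 = 468.5 → r_n = 337.9 kN.
R_n = 2 × 176.6 + 2 × 337.9 = 1029 kN.
Design strength φR_n = 0.75 × 1029 = 772 kN.

772 kN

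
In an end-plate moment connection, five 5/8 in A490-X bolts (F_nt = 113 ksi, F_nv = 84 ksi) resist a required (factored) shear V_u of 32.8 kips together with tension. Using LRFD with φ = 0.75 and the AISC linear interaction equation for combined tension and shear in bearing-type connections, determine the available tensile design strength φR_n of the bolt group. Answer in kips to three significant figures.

A_b = π·0.625²/4 = 0.3068 in²; f_rv = 32.8 / (5 × 0.3068) = 21.38 ksi.
F'_nt = 1.3 F_nt − (F_nt / φF_nv) f_rv = 1.3·113 − (113/(0.75·84))·21.38 = 108.5 ksi, capped at F_nt → F'_nt = 108.5 ksi.
R_n = F'_nt · A_b · n = 108.5 × 0.3068 × 5 = 166.5 kips.
Design strength φR_n = 0.75 × 166.5 = 125 kips.

125 kips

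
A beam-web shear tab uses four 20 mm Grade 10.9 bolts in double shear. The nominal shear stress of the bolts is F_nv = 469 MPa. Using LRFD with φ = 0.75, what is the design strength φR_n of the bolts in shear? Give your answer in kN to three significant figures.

884 kN

A_b = π × 20² / 4 = 314.2 mm².
R_n = F_nv · A_b · n · n_s = 469 × 314.2 × 4 × 2 / 1000 = 1179 kN.
Design strength φR_n = 0.75 × 1179 = 884 kN.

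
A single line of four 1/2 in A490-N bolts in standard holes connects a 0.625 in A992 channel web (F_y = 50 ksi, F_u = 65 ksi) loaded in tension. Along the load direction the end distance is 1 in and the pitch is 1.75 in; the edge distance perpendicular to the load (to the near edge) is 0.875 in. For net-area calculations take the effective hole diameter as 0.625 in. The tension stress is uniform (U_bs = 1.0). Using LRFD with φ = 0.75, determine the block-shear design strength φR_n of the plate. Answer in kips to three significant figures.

91.4 kips

Shear plane L_v = 1 + 3·1.75 = 6.25 in; A_gv = 6.25 × 0.625 = 3.906 in².
A_nv = (6.25 − 3.5·0.625) × 0.625 = 2.539 in².
A_nt = (0.875 − 0.5·0.625) × 0.625 = 0.3516 in².
0.6 F_u A_nv = 99.02 kips; 0.6 F_y A_gv = 117.2 kips → shear rupture governs the shear term.
R_n = 99.02 + 1.0 × 65 × 0.3516 = 121.9 kips.
Design strength φR_n = 0.75 × 121.9 = 91.4 kips.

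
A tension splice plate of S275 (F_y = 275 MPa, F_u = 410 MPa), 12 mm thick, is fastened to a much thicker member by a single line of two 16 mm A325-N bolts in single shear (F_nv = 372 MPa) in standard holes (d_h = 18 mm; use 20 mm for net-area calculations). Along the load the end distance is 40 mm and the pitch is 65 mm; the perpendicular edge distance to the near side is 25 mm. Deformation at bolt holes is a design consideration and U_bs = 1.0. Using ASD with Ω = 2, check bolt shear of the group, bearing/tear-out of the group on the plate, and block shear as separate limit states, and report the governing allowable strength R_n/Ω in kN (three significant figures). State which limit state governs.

74.8 kN (bolt shear governs)

Bolt shear: A_b = π·16²/4 = 201.1 mm²; R_n = 372 × 201.1 × 2 × 1 / 1000 = 149.6 kN → 149.6 / 2 = 74.8 kN.
Bearing: edge l_c = 31, r_n = 183 kN; interior l_c = 47, r_n = 188.9 kN; R_n = 183 + 1·188.9 = 372 kN → 186 kN.
Block shear: A_gv = 1260, A_nv = 900, A_nt = 180 mm²; R_n = min(0.6F_uA_nv, 0.6F_yA_gv) + U_bs·F_u·A_nt = 281.7 kN → 141 kN.
Bolt shear governs: 74.8 kN.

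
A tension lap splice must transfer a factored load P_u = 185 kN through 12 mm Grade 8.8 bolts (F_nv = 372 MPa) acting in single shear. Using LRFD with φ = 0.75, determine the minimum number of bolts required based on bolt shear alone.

6 bolts

A_b = π·12²/4 = 113.1 mm².
Per-bolt design strength φR_n = 0.75 × 372 × 113.1 × 1 / 1000 = 31.55 kN.
n ≥ 185 / 31.55 = 5.863 → use 6 bolts.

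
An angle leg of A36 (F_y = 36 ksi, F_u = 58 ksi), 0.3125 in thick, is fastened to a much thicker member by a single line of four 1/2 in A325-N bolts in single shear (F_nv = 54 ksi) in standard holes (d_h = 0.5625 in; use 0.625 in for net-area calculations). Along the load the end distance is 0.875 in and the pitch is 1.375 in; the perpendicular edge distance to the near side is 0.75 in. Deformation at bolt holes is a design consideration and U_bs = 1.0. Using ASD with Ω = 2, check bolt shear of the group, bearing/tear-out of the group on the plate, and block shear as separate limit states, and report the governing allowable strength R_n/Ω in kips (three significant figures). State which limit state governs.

19.3 kips (block shear governs)

Bolt shear: A_b = π·0.5²/4 = 0.1963 in²; R_n = 54 × 0.1963 × 4 × 1 = 42.41 kips → 42.41 / 2 = 21.2 kips.
Bearing: edge l_c = 0.5938, r_n = 12.91 kips; interior l_c = 0.8125, r_n = 17.67 kips; R_n = 12.91 + 3·17.67 = 65.93 kips → 33 kips.
Block shear: A_gv = 1.562, A_nv = 0.8789, A_nt = 0.1367 in²; R_n = min(0.6F_uA_nv, 0.6F_yA_gv) + U_bs·F_u·A_nt = 38.52 kips → 19.3 kips.
Block shear governs: 19.3 kips.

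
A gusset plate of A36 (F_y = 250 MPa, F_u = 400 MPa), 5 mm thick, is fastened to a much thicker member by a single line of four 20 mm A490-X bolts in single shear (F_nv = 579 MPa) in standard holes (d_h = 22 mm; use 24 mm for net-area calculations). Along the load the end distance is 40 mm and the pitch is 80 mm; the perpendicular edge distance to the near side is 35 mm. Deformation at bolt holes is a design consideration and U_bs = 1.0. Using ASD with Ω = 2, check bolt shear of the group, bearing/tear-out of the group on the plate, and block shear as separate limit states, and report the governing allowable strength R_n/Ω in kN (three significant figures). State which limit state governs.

Bolt shear: A_b = π·20²/4 = 314.2 mm²; R_n = 579 × 314.2 × 4 × 1 / 1000 = 727.6 kN → 727.6 / 2 = 364 kN.
Bearing: edge l_c = 29, r_n = 69.6 kN; interior l_c = 58, r_n = 96 kN; R_n = 69.6 + 3·96 = 357.6 kN → 179 kN.
Block shear: A_gv = 1400, A_nv = 980, A_nt = 115 mm²; R_n = min(0.6F_uA_nv, 0.6F_yA_gv) + U_bs·F_u·A_nt = 256 kN → 128 kN.
Block shear governs: 128 kN.

128 kN (block shear governs)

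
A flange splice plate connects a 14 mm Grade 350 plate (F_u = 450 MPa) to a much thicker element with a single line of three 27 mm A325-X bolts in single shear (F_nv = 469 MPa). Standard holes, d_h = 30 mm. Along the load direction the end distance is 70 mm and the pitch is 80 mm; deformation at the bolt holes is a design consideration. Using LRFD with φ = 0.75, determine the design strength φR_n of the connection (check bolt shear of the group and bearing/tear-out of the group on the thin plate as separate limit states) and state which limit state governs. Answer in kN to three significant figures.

Bolt shear: A_b = π·27²/4 = 572.6 mm²; R_n = 469 × 572.6 × 3 × 1 / 1000 = 805.6 kN → 0.75 × 805.6 = 604 kN.
Bearing (1.2 l_c t F_u ≤ 2.4 d t F_u): upper limit = 2.4·27·14·450 / 1000 = 408.2 kN.
  Edge l_c = 70 − 30/2 = 55 → r_n = 408.2 kN; interior l_c = 80 − 30 = 50 → r_n = 378 kN.
  R_n,bearing = 1·408.2 + 2·378 = 1164 kN → 0.75 × 1164 = 873 kN.
Bolt shear governs: 604 kN.

604 kN (bolt shear governs)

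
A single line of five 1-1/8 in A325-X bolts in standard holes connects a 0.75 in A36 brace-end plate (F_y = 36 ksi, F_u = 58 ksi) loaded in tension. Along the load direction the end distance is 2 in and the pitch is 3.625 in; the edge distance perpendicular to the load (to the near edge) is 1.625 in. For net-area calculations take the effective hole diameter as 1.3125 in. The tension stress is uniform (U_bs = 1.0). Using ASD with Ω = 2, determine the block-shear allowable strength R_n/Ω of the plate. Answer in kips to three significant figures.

Shear plane L_v = 2 + 4·3.625 = 16.5 in; A_gv = 16.5 × 0.75 = 12.38 in².
A_nv = (16.5 − 4.5·1.3125) × 0.75 = 7.945 in².
A_nt = (1.625 − 0.5·1.3125) × 0.75 = 0.7266 in².
0.6 F_u A_nv = 276.5 kips; 0.6 F_y A_gv = 267.3 kips → shear yielding governs the shear term.
R_n = 267.3 + 1.0 × 58 × 0.7266 = 309.4 kips.
Allowable strength R_n/Ω = 309.4 / 2 = 155 kips.

155 kips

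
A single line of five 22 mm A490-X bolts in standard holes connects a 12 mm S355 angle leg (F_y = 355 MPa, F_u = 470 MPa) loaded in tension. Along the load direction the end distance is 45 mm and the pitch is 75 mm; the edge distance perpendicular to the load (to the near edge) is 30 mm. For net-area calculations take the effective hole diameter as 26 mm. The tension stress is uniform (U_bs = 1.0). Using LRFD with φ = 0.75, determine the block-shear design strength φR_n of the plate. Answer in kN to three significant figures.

651 kN

Shear plane L_v = 45 + 4·75 = 345 mm; A_gv = 345 × 12 = 4140 mm².
A_nv = (345 − 4.5·26) × 12 = 2736 mm².
A_nt = (30 − 0.5·26) × 12 = 204 mm².
0.6 F_u A_nv = 771.6 kN; 0.6 F_y A_gv = 881.8 kN → shear rupture governs the shear term.
R_n = 771.6 + 1.0 × 470 × 204 / 1000 = 867.4 kN.
Design strength φR_n = 0.75 × 867.4 = 651 kN.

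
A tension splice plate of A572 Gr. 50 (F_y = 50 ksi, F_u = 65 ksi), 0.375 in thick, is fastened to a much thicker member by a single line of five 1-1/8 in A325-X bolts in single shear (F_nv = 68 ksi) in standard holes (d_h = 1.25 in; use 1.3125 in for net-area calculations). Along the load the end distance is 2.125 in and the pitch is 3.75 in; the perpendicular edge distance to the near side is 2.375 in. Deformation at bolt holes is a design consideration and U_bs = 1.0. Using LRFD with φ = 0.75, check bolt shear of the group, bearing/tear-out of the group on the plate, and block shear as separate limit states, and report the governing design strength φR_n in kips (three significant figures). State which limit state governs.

Bolt shear: A_b = π·1.125²/4 = 0.994 in²; R_n = 68 × 0.994 × 5 × 1 = 338 kips → 0.75 × 338 = 253 kips.
Bearing: edge l_c = 1.5, r_n = 43.87 kips; interior l_c = 2.5, r_n = 65.81 kips; R_n = 43.87 + 4·65.81 = 307.1 kips → 230 kips.
Block shear: A_gv = 6.422, A_nv = 4.207, A_nt = 0.6445 in²; R_n = min(0.6F_uA_nv, 0.6F_yA_gv) + U_bs·F_u·A_nt = 206 kips → 154 kips.
Block shear governs: 154 kips.

154 kips (block shear governs)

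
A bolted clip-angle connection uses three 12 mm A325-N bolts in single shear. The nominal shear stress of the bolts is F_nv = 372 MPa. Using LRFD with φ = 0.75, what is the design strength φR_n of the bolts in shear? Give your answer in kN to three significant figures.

A_b = π × 12² / 4 = 113.1 mm².
R_n = F_nv · A_b · n · n_s = 372 × 113.1 × 3 × 1 / 1000 = 126.2 kN.
Design strength φR_n = 0.75 × 126.2 = 94.7 kN.

94.7 kN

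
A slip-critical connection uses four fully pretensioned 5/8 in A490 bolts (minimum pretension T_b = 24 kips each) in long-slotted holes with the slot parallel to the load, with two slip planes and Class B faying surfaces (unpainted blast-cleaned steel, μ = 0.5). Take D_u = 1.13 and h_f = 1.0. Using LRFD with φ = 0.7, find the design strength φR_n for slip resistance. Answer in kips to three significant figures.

R_n = μ · D_u · h_f · T_b · n_s · n_b = 0.5 × 1.13 × 1.0 × 24 × 2 × 4 = 108.5 kips.
Design strength φR_n = 0.7 × 108.5 = 75.9 kips.

75.9 kips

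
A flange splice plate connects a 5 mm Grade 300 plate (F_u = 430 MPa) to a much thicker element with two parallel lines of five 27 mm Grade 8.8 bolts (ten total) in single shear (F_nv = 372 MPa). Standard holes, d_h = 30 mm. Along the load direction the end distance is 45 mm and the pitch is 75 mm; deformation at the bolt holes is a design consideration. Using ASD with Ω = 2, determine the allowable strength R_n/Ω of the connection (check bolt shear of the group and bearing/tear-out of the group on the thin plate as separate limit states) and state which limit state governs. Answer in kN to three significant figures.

542 kN (bearing governs)

Bolt shear: A_b = π·27²/4 = 572.6 mm²; R_n = 372 × 572.6 × 10 × 1 / 1000 = 2130 kN → 2130 / 2 = 1060 kN.
Bearing (1.2 l_c t F_u ≤ 2.4 d t F_u): upper limit = 2.4·27·5·430 / 1000 = 139.3 kN.
  Edge l_c = 45 − 30/2 = 30 → r_n = 77.4 kN; interior l_c = 75 − 30 = 45 → r_n = 116.1 kN.
  R_n,bearing = 2·77.4 + 8·116.1 = 1084 kN → 1084 / 2 = 542 kN.
Bearing governs: 542 kN.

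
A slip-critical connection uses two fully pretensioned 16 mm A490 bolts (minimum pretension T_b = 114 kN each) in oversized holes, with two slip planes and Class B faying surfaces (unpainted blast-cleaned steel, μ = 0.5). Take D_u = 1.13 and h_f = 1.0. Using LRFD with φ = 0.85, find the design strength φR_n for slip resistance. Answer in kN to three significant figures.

R_n = μ · D_u · h_f · T_b · n_s · n_b = 0.5 × 1.13 × 1.0 × 114 × 2 × 2 = 257.6 kN.
Design strength φR_n = 0.85 × 257.6 = 219 kN.

219 kN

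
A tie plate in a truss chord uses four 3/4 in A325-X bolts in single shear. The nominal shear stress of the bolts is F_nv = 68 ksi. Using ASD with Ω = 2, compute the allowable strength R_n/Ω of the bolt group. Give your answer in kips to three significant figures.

A_b = π × 0.75² / 4 = 0.4418 in².
R_n = F_nv · A_b · n · n_s = 68 × 0.4418 × 4 × 1 = 120.2 kips.
Allowable strength R_n/Ω = 120.2 / 2 = 60.1 kips.

60.1 kips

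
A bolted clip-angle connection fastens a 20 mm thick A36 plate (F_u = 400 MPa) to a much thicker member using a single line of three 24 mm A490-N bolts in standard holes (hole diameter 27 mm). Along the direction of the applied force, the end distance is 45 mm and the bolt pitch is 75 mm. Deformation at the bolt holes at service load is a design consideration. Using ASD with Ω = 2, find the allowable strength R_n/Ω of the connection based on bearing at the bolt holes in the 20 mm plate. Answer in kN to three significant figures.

612 kN

Per bolt r_n = 1.2 l_c t F_u ≤ 2.4 d t F_u; upper limit = 2.4 × 24 × 20 × 400 / 1000 = 460.8 kN.
Edge bolt: l_c = 45 − 27/2 = 31.5 mm → 1.2 × 31.5 × 20 × 400 / 1000 = 302.4 → r_n = 302.4 kN.
Interior bolts: l_c = 75 − 27 = 48 mm → 1.2 × 48 × 20 × 400 / 1000 = 460.8 → r_n = 460.8 kN.
R_n = 1 × 302.4 + 2 × 460.8 = 1224 kN.
Allowable strength R_n/Ω = 1224 / 2 = 612 kN.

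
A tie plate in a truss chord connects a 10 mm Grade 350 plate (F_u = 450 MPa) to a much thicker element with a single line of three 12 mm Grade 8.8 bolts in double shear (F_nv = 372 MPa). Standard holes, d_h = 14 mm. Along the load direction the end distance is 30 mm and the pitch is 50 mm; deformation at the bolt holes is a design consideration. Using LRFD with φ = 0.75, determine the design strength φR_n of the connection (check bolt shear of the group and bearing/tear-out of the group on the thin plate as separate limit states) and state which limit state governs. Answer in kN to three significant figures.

Bolt shear: A_b = π·12²/4 = 113.1 mm²; R_n = 372 × 113.1 × 3 × 2 / 1000 = 252.4 kN → 0.75 × 252.4 = 189 kN.
Bearing (1.2 l_c t F_u ≤ 2.4 d t F_u): upper limit = 2.4·12·10·450 / 1000 = 129.6 kN.
  Edge l_c = 30 − 14/2 = 23 → r_n = 124.2 kN; interior l_c = 50 − 14 = 36 → r_n = 129.6 kN.
  R_n,bearing = 1·124.2 + 2·129.6 = 383.4 kN → 0.75 × 383.4 = 288 kN.
Bolt shear governs: 189 kN.

189 kN (bolt shear governs)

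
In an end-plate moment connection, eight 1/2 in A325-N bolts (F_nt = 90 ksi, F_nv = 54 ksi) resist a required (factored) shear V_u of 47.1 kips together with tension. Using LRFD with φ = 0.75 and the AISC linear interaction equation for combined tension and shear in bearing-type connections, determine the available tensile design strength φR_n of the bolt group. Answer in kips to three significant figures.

59.3 kips

A_b = π·0.5²/4 = 0.1963 in²; f_rv = 47.1 / (8 × 0.1963) = 29.98 ksi.
F'_nt = 1.3 F_nt − (F_nt / φF_nv) f_rv = 1.3·90 − (90/(0.75·54))·29.98 = 50.37 ksi, capped at F_nt → F'_nt = 50.37 ksi.
R_n = F'_nt · A_b · n = 50.37 × 0.1963 × 8 = 79.12 kips.
Design strength φR_n = 0.75 × 79.12 = 59.3 kips.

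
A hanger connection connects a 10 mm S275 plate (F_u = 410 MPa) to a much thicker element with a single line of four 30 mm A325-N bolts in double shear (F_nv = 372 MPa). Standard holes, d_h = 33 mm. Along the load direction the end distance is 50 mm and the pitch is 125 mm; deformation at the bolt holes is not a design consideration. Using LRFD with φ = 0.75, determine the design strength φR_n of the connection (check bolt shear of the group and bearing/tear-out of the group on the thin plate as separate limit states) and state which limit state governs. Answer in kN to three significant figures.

Bolt shear: A_b = π·30²/4 = 706.9 mm²; R_n = 372 × 706.9 × 4 × 2 / 1000 = 2104 kN → 0.75 × 2104 = 1580 kN.
Bearing (1.5 l_c t F_u ≤ 3.0 d t F_u): upper limit = 3.0·30·10·410 / 1000 = 369 kN.
  Edge l_c = 50 − 33/2 = 33.5 → r_n = 206 kN; interior l_c = 125 − 33 = 92 → r_n = 369 kN.
  R_n,bearing = 1·206 + 3·369 = 1313 kN → 0.75 × 1313 = 985 kN.
Bearing governs: 985 kN.

985 kN (bearing governs)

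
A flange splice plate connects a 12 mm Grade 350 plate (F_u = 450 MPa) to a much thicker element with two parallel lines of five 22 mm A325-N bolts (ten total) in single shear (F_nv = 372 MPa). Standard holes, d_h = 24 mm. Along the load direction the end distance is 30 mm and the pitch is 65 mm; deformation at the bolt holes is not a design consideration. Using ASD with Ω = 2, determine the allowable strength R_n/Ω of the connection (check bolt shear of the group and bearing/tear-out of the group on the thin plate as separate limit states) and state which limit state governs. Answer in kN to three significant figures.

707 kN (bolt shear governs)

Bolt shear: A_b = π·22²/4 = 380.1 mm²; R_n = 372 × 380.1 × 10 × 1 / 1000 = 1414 kN → 1414 / 2 = 707 kN.
Bearing (1.5 l_c t F_u ≤ 3.0 d t F_u): upper limit = 3.0·22·12·450 / 1000 = 356.4 kN.
  Edge l_c = 30 − 24/2 = 18 → r_n = 145.8 kN; interior l_c = 65 − 24 = 41 → r_n = 332.1 kN.
  R_n,bearing = 2·145.8 + 8·332.1 = 2948 kN → 2948 / 2 = 1470 kN.
Bolt shear governs: 707 kN.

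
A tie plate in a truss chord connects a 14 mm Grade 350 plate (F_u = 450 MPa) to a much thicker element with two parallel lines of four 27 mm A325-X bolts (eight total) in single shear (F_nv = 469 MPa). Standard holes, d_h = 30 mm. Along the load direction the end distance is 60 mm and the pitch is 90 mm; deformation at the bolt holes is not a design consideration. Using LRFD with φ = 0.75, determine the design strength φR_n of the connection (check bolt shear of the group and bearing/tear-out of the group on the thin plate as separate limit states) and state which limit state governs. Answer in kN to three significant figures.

Bolt shear: A_b = π·27²/4 = 572.6 mm²; R_n = 469 × 572.6 × 8 × 1 / 1000 = 2148 kN → 0.75 × 2148 = 1610 kN.
Bearing (1.5 l_c t F_u ≤ 3.0 d t F_u): upper limit = 3.0·27·14·450 / 1000 = 510.3 kN.
  Edge l_c = 60 − 30/2 = 45 → r_n = 425.2 kN; interior l_c = 90 − 30 = 60 → r_n = 510.3 kN.
  R_n,bearing = 2·425.2 + 6·510.3 = 3912 kN → 0.75 × 3912 = 2930 kN.
Bolt shear governs: 1610 kN.

1610 kN (bolt shear governs)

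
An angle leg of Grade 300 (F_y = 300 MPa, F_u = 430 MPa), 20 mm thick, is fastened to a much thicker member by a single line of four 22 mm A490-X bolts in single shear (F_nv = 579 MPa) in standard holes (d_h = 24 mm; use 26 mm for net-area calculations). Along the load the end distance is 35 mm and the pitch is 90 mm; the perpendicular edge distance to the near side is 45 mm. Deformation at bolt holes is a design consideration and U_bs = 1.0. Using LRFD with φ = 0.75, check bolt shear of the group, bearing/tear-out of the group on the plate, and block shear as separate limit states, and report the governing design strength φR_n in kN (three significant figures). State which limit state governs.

660 kN (bolt shear governs)

Bolt shear: A_b = π·22²/4 = 380.1 mm²; R_n = 579 × 380.1 × 4 × 1 / 1000 = 880.4 kN → 0.75 × 880.4 = 660 kN.
Bearing: edge l_c = 23, r_n = 237.4 kN; interior l_c = 66, r_n = 454.1 kN; R_n = 237.4 + 3·454.1 = 1600 kN → 1200 kN.
Block shear: A_gv = 6100, A_nv = 4280, A_nt = 640 mm²; R_n = min(0.6F_uA_nv, 0.6F_yA_gv) + U_bs·F_u·A_nt = 1373 kN → 1030 kN.
Bolt shear governs: 660 kN.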